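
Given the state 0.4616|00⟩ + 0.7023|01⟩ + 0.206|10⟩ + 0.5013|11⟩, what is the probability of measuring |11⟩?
0.2513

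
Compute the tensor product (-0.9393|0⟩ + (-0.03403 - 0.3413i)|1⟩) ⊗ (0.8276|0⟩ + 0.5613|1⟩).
-0.7774|00⟩ - 0.5272|01⟩ + (-0.02816 - 0.2825i)|10⟩ + (-0.0191 - 0.1916i)|11⟩

amp(|b₁b₂…⟩) = product of the factor amplitudes for bits b₁, b₂, …; only kets whose every factor amplitude is nonzero survive.
|00⟩: (-0.9393)(0.8276) = -0.7774
|01⟩: (-0.9393)(0.5613) = -0.5272
|10⟩: (-0.03403 - 0.3413i)(0.8276) = (-0.02816 - 0.2825i)
|11⟩: (-0.03403 - 0.3413i)(0.5613) = (-0.0191 - 0.1916i)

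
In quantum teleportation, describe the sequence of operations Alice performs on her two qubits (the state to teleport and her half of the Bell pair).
CNOT (state → Bell), then H on state qubit, then measure both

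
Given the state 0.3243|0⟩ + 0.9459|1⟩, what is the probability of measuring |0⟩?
0.1052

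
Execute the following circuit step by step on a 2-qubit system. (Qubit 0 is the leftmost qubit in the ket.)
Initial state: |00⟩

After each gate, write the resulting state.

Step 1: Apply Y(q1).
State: i|01⟩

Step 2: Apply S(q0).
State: i|01⟩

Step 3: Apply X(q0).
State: i|11⟩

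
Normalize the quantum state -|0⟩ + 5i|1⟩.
-0.1961|0⟩ + 0.9806i|1⟩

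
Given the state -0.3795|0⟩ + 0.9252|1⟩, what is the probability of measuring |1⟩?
0.856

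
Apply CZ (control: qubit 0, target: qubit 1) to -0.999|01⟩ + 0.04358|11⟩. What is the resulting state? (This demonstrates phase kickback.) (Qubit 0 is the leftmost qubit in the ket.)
-0.999|01⟩ - 0.04358|11⟩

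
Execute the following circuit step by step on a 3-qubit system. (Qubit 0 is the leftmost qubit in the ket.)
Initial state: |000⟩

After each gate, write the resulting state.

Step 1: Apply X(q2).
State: |001⟩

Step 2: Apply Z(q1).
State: |001⟩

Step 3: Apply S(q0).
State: |001⟩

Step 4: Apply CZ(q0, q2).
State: |001⟩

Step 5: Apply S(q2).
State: i|001⟩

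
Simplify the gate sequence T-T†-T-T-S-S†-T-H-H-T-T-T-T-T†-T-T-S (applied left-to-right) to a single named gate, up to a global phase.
S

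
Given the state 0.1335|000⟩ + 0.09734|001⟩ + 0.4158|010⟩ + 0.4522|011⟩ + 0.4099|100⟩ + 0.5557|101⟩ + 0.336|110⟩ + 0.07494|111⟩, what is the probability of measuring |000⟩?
0.01782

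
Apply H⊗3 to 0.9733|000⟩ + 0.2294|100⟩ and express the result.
0.4252|000⟩ + 0.4252|001⟩ + 0.4252|010⟩ + 0.4252|011⟩ + 0.263|100⟩ + 0.263|101⟩ + 0.263|110⟩ + 0.263|111⟩

H⊗3 gives amp(|y⟩) = (1/2√2) Σ_x (−1)^(x·y) amp(|x⟩), where x·y is the number of positions in which both x and y have a 1.
|000⟩: (0.9733 + 0.2294)/(2√2) = 0.4252
|001⟩: (0.9733 + 0.2294)/(2√2) = 0.4252
|010⟩: (0.9733 + 0.2294)/(2√2) = 0.4252
|011⟩: (0.9733 + 0.2294)/(2√2) = 0.4252
|100⟩: (0.9733 - 0.2294)/(2√2) = 0.263
|101⟩: (0.9733 - 0.2294)/(2√2) = 0.263
|110⟩: (0.9733 - 0.2294)/(2√2) = 0.263
|111⟩: (0.9733 - 0.2294)/(2√2) = 0.263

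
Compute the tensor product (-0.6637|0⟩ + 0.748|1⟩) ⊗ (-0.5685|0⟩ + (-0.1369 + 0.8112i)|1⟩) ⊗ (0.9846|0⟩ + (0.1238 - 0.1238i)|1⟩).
0.3715|000⟩ + (0.04671 - 0.04671i)|001⟩ + (0.08946 - 0.5301i)|010⟩ + (-0.0554 - 0.0779i)|011⟩ - 0.4187|100⟩ + (-0.05264 + 0.05264i)|101⟩ + (-0.1008 + 0.5974i)|110⟩ + (0.06244 + 0.0878i)|111⟩

amp(|b₁b₂…⟩) = product of the factor amplitudes for bits b₁, b₂, …; only kets whose every factor amplitude is nonzero survive.
|000⟩: (-0.6637)(-0.5685)(0.9846) = 0.3715
|001⟩: (-0.6637)(-0.5685)(0.1238 - 0.1238i) = (0.04671 - 0.04671i)
|010⟩: (-0.6637)(-0.1369 + 0.8112i)(0.9846) = (0.08946 - 0.5301i)
|011⟩: (-0.6637)(-0.1369 + 0.8112i)(0.1238 - 0.1238i) = (-0.0554 - 0.0779i)
|100⟩: (0.748)(-0.5685)(0.9846) = -0.4187
|101⟩: (0.748)(-0.5685)(0.1238 - 0.1238i) = (-0.05264 + 0.05264i)
|110⟩: (0.748)(-0.1369 + 0.8112i)(0.9846) = (-0.1008 + 0.5974i)
|111⟩: (0.748)(-0.1369 + 0.8112i)(0.1238 - 0.1238i) = (0.06244 + 0.0878i)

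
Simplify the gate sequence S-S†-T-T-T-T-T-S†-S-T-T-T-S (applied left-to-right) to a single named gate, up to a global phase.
S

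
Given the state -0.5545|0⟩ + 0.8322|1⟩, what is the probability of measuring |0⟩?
0.3075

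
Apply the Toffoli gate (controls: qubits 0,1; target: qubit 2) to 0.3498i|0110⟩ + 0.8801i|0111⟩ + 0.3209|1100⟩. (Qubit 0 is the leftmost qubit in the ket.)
0.3498i|0110⟩ + 0.8801i|0111⟩ + 0.3209|1110⟩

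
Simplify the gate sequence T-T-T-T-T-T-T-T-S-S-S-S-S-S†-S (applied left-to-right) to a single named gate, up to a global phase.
S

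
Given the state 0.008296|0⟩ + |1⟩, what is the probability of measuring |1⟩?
1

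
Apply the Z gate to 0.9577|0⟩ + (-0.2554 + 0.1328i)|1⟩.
0.9577|0⟩ + (0.2554 - 0.1328i)|1⟩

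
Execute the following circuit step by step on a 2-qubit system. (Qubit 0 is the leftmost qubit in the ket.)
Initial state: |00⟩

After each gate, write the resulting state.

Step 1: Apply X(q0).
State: |10⟩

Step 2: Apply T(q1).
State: |10⟩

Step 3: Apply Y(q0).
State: -i|00⟩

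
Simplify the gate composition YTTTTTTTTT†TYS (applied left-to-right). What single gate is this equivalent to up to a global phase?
S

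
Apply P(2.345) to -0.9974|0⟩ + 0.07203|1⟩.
-0.9974|0⟩ + (-0.05036 + 0.0515i)|1⟩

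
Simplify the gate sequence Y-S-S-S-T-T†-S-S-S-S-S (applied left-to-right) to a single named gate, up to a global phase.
Y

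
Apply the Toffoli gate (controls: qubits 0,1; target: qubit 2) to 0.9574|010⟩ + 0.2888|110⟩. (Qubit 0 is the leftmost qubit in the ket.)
0.9574|010⟩ + 0.2888|111⟩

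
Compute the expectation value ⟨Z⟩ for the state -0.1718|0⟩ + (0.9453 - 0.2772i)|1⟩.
-0.9409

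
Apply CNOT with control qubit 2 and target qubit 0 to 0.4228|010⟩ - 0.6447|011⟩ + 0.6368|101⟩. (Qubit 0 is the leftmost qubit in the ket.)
0.6368|001⟩ + 0.4228|010⟩ - 0.6447|111⟩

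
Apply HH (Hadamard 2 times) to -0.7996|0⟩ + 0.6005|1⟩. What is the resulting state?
-0.7996|0⟩ + 0.6005|1⟩

H² = I, so an even number of Hadamards cancels: H^2 = I and the state is unchanged.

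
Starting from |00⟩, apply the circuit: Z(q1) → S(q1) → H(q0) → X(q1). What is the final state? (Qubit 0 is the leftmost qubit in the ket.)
1/√2|01⟩ + 1/√2|11⟩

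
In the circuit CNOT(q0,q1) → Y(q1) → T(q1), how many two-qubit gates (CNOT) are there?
1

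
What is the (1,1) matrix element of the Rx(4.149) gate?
-0.4827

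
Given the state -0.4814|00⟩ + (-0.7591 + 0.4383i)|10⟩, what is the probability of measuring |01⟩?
0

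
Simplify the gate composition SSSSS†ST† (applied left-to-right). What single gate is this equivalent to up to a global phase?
T†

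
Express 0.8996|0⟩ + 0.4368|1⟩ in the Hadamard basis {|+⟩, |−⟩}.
0.945|+⟩ + 0.3272|−⟩

With |ψ⟩ = α|0⟩ + β|1⟩, the Hadamard-basis coefficients are ⟨+|ψ⟩ = (α + β)/√2 and ⟨−|ψ⟩ = (α − β)/√2.
Here α = 0.8996, β = 0.4368: (α + β)/√2 = 0.945, (α − β)/√2 = 0.3272.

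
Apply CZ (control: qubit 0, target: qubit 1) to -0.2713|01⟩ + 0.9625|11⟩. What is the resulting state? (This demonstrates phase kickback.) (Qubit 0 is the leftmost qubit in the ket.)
-0.2713|01⟩ - 0.9625|11⟩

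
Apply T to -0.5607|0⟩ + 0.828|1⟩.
-0.5607|0⟩ + (0.5855 + 0.5855i)|1⟩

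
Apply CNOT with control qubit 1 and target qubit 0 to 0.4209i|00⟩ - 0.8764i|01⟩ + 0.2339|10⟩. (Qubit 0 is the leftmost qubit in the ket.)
0.4209i|00⟩ + 0.2339|10⟩ - 0.8764i|11⟩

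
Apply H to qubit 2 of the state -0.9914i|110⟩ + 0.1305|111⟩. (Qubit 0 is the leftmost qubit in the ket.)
(0.09228 - 0.701i)|110⟩ + (-0.09228 - 0.701i)|111⟩

H on qubit 2 mixes each pair of kets that differ only in qubit 2: amplitudes (a, b) of (|…0…⟩, |…1…⟩) become ((a + b)/√2, (a − b)/√2). Kets absent from the input have amplitude 0.
(|110⟩, |111⟩): (a, b) = (-0.9914i, 0.1305) → ((0.09228 - 0.701i), (-0.09228 - 0.701i))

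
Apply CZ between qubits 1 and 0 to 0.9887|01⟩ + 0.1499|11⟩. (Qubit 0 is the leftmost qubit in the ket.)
0.9887|01⟩ - 0.1499|11⟩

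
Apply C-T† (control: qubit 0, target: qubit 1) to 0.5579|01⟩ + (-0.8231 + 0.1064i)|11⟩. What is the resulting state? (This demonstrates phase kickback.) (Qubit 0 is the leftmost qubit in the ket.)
0.5579|01⟩ + (-0.5068 + 0.6573i)|11⟩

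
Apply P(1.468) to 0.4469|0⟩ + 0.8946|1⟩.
0.4469|0⟩ + (0.0918 + 0.8899i)|1⟩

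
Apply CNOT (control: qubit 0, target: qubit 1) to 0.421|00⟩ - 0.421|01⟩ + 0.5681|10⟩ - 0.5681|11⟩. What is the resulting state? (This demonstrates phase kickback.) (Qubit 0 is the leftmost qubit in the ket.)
0.421|00⟩ - 0.421|01⟩ - 0.5681|10⟩ + 0.5681|11⟩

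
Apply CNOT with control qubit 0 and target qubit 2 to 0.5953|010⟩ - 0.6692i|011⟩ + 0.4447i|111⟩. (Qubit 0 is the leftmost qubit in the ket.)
0.5953|010⟩ - 0.6692i|011⟩ + 0.4447i|110⟩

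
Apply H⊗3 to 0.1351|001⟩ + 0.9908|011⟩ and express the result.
0.3981|000⟩ - 0.3981|001⟩ - 0.3025|010⟩ + 0.3025|011⟩ + 0.3981|100⟩ - 0.3981|101⟩ - 0.3025|110⟩ + 0.3025|111⟩

H⊗3 gives amp(|y⟩) = (1/2√2) Σ_x (−1)^(x·y) amp(|x⟩), where x·y is the number of positions in which both x and y have a 1.
|000⟩: (0.1351 + 0.9908)/(2√2) = 0.3981
|001⟩: (-0.1351 - 0.9908)/(2√2) = -0.3981
|010⟩: (0.1351 - 0.9908)/(2√2) = -0.3025
|011⟩: (-0.1351 + 0.9908)/(2√2) = 0.3025
|100⟩: (0.1351 + 0.9908)/(2√2) = 0.3981
|101⟩: (-0.1351 - 0.9908)/(2√2) = -0.3981
|110⟩: (0.1351 - 0.9908)/(2√2) = -0.3025
|111⟩: (-0.1351 + 0.9908)/(2√2) = 0.3025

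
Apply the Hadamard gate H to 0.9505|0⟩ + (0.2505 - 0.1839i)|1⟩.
(0.8492 - 0.13i)|0⟩ + (0.495 + 0.13i)|1⟩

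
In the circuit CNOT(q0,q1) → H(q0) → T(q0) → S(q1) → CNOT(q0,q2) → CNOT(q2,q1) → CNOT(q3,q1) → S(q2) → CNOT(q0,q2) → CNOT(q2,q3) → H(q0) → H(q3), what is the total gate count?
12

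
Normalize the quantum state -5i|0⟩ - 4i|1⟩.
-0.7809i|0⟩ - 0.6247i|1⟩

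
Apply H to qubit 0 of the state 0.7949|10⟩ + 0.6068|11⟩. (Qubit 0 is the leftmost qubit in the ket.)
0.5621|00⟩ + 0.4291|01⟩ - 0.5621|10⟩ - 0.4291|11⟩

H on qubit 0 mixes each pair of kets that differ only in qubit 0: amplitudes (a, b) of (|…0…⟩, |…1…⟩) become ((a + b)/√2, (a − b)/√2). Kets absent from the input have amplitude 0.
(|00⟩, |10⟩): (a, b) = (0, 0.7949) → (0.5621, -0.5621)
(|01⟩, |11⟩): (a, b) = (0, 0.6068) → (0.4291, -0.4291)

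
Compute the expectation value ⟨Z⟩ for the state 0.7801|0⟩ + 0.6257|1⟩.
0.2171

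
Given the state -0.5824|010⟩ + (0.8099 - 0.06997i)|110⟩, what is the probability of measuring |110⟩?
0.6608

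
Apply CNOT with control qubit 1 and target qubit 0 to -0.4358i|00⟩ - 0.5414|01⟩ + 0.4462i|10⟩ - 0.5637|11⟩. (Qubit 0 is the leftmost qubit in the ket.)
-0.4358i|00⟩ - 0.5637|01⟩ + 0.4462i|10⟩ - 0.5414|11⟩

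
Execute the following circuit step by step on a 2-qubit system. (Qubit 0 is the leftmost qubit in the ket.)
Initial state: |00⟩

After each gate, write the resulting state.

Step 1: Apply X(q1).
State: |01⟩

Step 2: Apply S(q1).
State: i|01⟩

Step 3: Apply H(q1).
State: (1/√2)i|00⟩ - (1/√2)i|01⟩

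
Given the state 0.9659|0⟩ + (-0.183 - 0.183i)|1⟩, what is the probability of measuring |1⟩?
0.06698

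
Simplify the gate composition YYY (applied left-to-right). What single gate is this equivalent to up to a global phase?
Y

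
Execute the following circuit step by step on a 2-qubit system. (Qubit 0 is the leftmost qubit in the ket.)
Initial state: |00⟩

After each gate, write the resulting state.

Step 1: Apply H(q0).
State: 1/√2|00⟩ + 1/√2|10⟩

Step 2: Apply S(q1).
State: 1/√2|00⟩ + 1/√2|10⟩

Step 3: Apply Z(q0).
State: 1/√2|00⟩ - 1/√2|10⟩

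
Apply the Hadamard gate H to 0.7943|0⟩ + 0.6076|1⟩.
0.9913|0⟩ + 0.132|1⟩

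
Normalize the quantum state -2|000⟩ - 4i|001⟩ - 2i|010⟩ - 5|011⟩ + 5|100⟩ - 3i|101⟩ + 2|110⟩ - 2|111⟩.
-0.2097|000⟩ - 0.4193i|001⟩ - 0.2097i|010⟩ - 0.5241|011⟩ + 0.5241|100⟩ - 0.3145i|101⟩ + 0.2097|110⟩ - 0.2097|111⟩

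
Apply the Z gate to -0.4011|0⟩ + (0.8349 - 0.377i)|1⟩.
-0.4011|0⟩ + (-0.8349 + 0.377i)|1⟩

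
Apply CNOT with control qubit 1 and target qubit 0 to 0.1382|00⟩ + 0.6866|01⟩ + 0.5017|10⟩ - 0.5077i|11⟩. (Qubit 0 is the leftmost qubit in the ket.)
0.1382|00⟩ - 0.5077i|01⟩ + 0.5017|10⟩ + 0.6866|11⟩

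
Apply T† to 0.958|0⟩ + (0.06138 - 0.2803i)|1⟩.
0.958|0⟩ + (-0.1548 - 0.2416i)|1⟩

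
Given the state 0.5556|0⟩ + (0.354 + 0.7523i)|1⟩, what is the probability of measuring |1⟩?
0.6913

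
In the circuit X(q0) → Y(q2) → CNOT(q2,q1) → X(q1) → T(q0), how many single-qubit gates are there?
4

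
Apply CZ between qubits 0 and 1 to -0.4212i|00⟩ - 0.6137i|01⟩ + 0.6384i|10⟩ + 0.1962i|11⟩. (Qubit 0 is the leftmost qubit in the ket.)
-0.4212i|00⟩ - 0.6137i|01⟩ + 0.6384i|10⟩ - 0.1962i|11⟩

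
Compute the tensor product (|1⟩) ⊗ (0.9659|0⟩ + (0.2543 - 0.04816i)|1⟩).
0.9659|10⟩ + (0.2543 - 0.04816i)|11⟩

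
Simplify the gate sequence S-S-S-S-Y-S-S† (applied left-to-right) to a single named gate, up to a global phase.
Y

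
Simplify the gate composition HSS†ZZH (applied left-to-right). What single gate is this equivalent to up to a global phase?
I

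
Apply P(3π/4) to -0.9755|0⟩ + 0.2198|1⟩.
-0.9755|0⟩ + (-0.1554 + 0.1554i)|1⟩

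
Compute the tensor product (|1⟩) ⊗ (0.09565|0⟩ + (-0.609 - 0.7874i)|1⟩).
0.09565|10⟩ + (-0.609 - 0.7874i)|11⟩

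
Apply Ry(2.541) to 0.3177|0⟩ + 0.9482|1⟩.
-0.8118|0⟩ + 0.584|1⟩

Ry(2.541) = [[cos(θ/2), −sin(θ/2)], [sin(θ/2), cos(θ/2)]]; θ = 2.541, cos(θ/2) ≈ 0.295803, sin(θ/2) ≈ 0.955249.
With a = amp(|0⟩) = 0.3177 and b = amp(|1⟩) = 0.9482:
new amp(|0⟩) = (0.295803)·a + (-0.955249)·b = -0.8118
new amp(|1⟩) = (0.955249)·a + (0.295803)·b = 0.584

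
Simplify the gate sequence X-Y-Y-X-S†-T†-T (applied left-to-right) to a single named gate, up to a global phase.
S†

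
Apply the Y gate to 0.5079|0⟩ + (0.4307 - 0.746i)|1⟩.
(-0.746 - 0.4307i)|0⟩ + 0.5079i|1⟩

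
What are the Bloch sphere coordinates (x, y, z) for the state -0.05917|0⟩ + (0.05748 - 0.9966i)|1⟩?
(-0.006802, 0.1179, -0.993)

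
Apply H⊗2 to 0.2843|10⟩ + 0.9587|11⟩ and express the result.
0.6215|00⟩ - 0.3372|01⟩ - 0.6215|10⟩ + 0.3372|11⟩

H⊗2 gives amp(|y⟩) = (1/2) Σ_x (−1)^(x·y) amp(|x⟩), where x·y is the number of positions in which both x and y have a 1.
|00⟩: (0.2843 + 0.9587)/2 = 0.6215
|01⟩: (0.2843 - 0.9587)/2 = -0.3372
|10⟩: (-0.2843 - 0.9587)/2 = -0.6215
|11⟩: (-0.2843 + 0.9587)/2 = 0.3372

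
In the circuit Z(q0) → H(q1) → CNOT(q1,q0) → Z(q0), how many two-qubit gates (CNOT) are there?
1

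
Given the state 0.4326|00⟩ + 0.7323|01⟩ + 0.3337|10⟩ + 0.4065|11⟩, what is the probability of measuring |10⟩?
0.1114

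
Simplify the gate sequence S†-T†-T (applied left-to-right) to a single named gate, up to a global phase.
S†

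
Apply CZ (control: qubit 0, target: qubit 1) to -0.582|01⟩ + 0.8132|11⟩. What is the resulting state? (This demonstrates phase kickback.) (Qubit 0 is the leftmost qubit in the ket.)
-0.582|01⟩ - 0.8132|11⟩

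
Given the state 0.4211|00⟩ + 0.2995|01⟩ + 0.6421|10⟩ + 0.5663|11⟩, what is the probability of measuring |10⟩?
0.4123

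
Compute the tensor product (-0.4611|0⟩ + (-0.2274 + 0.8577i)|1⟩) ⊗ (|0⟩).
-0.4611|00⟩ + (-0.2274 + 0.8577i)|10⟩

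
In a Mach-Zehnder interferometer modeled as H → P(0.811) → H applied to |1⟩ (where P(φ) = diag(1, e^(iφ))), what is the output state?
(0.1556 - 0.3625i)|0⟩ + (0.8444 + 0.3625i)|1⟩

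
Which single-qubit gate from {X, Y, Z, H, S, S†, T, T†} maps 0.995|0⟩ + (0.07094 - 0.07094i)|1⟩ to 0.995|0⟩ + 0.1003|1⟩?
T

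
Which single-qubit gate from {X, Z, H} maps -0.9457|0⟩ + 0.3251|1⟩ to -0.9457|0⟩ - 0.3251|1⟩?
Z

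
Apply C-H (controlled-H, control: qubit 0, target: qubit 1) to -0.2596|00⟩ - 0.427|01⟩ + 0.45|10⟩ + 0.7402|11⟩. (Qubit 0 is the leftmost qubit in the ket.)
-0.2596|00⟩ - 0.427|01⟩ + 0.8416|10⟩ - 0.2052|11⟩

C-H leaves the control-|0⟩ kets |00⟩, |01⟩ unchanged and applies H to qubit 1 on the control-|1⟩ pair (|10⟩, |11⟩).
H = [[1/√2, 1/√2], [1/√2, -1/√2]].
With a = amp(|10⟩) = 0.45 and b = amp(|11⟩) = 0.7402:
new amp(|10⟩) = (1/√2)·a + (1/√2)·b = 0.8416
new amp(|11⟩) = (1/√2)·a + (-1/√2)·b = -0.2052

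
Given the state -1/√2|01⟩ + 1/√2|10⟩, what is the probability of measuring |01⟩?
1/2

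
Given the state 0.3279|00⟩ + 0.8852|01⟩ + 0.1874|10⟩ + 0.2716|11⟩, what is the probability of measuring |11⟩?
0.07377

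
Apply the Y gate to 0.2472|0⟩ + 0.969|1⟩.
-0.969i|0⟩ + 0.2472i|1⟩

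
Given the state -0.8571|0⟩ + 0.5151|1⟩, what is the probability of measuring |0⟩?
0.7346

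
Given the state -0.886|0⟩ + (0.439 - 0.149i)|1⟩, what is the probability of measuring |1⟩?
0.2149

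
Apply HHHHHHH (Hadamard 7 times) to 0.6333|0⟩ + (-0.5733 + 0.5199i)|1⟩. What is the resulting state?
(0.04243 + 0.3676i)|0⟩ + (0.8532 - 0.3676i)|1⟩

H² = I, so H^7 = H: a single Hadamard. With (a, b) = (0.6333, (-0.5733 + 0.5199i)), H gives ((a + b)/√2, (a − b)/√2) = ((0.04243 + 0.3676i), (0.8532 - 0.3676i)).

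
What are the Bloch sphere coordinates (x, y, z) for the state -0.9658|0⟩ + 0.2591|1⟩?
(-0.5005, 0, 0.8656)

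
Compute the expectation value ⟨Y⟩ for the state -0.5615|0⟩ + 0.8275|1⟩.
0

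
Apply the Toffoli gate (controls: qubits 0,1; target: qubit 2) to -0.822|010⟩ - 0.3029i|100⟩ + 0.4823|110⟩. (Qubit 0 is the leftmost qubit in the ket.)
-0.822|010⟩ - 0.3029i|100⟩ + 0.4823|111⟩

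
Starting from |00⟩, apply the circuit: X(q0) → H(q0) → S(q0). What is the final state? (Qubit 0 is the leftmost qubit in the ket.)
1/√2|00⟩ - (1/√2)i|10⟩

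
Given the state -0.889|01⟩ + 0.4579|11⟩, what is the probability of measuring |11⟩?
0.2097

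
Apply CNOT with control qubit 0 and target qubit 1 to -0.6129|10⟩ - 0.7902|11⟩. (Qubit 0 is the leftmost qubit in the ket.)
-0.7902|10⟩ - 0.6129|11⟩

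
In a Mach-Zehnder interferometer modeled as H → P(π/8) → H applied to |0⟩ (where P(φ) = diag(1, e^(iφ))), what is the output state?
(0.9619 + 0.1913i)|0⟩ + (0.03806 - 0.1913i)|1⟩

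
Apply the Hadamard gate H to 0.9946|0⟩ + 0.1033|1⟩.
0.7763|0⟩ + 0.6302|1⟩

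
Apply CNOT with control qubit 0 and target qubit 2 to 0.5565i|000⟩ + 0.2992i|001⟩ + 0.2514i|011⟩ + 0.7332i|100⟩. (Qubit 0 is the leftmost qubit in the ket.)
0.5565i|000⟩ + 0.2992i|001⟩ + 0.2514i|011⟩ + 0.7332i|101⟩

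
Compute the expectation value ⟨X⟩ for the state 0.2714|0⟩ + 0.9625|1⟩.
0.5224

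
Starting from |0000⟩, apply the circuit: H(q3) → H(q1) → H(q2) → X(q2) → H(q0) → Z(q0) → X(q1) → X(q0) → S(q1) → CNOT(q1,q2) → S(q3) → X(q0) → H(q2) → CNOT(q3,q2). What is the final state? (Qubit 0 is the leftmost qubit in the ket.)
1/√8|0000⟩ + (1/√8)i|0011⟩ + (1/√8)i|0100⟩ - 1/√8|0111⟩ - 1/√8|1000⟩ - (1/√8)i|1011⟩ - (1/√8)i|1100⟩ + 1/√8|1111⟩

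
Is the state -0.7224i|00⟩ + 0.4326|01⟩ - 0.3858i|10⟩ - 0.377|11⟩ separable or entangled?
Entangled

Writing the state as a|00⟩ + b|01⟩ + c|10⟩ + d|11⟩, it is a product state iff ad − bc = 0.
Here (a, b, c, d) = (-0.7224i, 0.4326, -0.3858i, -0.377): ad − bc = (-0.7224i)(-0.377) − (0.4326)(-0.3858i) = 0.4392i ≠ 0, so the state is entangled.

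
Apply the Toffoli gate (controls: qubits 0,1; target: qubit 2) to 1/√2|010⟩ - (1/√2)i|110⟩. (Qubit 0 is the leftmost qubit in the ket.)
1/√2|010⟩ - (1/√2)i|111⟩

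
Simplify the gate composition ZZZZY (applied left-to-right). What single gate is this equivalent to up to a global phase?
Y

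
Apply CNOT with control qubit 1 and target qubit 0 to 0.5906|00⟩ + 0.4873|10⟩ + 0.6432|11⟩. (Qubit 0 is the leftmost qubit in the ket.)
0.5906|00⟩ + 0.6432|01⟩ + 0.4873|10⟩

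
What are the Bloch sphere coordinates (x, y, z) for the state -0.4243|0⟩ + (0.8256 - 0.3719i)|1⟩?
(-0.7006, 0.3156, -0.6399)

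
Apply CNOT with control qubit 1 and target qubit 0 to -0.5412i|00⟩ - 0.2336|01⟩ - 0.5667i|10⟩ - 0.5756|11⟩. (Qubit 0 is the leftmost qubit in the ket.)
-0.5412i|00⟩ - 0.5756|01⟩ - 0.5667i|10⟩ - 0.2336|11⟩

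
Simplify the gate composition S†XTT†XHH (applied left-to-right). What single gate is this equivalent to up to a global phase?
S†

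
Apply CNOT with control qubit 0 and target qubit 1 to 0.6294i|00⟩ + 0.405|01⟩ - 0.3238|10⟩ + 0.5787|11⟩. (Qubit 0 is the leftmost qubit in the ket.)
0.6294i|00⟩ + 0.405|01⟩ + 0.5787|10⟩ - 0.3238|11⟩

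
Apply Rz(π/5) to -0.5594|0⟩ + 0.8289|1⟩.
(-0.532 + 0.1729i)|0⟩ + (0.7883 + 0.2561i)|1⟩

Rz(π/5) = [[e^(−iθ/2), 0], [0, e^(iθ/2)]] with e^(±iθ/2) = cos(θ/2) ± i·sin(θ/2); θ = π/5, cos(θ/2) ≈ 0.951057, sin(θ/2) ≈ 0.309017.
With a = amp(|0⟩) = -0.5594 and b = amp(|1⟩) = 0.8289:
new amp(|0⟩) = (0.951057 - 0.309017i)·a = (-0.532 + 0.1729i)
new amp(|1⟩) = (0.951057 + 0.309017i)·b = (0.7883 + 0.2561i)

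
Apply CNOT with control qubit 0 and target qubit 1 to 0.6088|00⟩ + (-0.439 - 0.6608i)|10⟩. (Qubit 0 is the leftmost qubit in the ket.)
0.6088|00⟩ + (-0.439 - 0.6608i)|11⟩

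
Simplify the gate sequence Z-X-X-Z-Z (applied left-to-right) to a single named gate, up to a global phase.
Z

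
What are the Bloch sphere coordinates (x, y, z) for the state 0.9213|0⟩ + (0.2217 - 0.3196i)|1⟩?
(0.4085, -0.5889, 0.6975)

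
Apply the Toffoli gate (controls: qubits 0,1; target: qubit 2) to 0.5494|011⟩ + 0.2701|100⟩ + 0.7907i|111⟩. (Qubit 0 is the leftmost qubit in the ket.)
0.5494|011⟩ + 0.2701|100⟩ + 0.7907i|110⟩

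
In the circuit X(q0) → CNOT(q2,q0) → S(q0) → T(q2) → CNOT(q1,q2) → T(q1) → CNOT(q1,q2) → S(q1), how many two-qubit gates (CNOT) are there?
3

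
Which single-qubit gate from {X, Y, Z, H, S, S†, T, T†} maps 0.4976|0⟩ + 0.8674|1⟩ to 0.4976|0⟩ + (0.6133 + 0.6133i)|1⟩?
T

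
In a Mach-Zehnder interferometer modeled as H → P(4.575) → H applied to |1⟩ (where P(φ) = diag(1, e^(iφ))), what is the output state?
(0.5685 + 0.4953i)|0⟩ + (0.4315 - 0.4953i)|1⟩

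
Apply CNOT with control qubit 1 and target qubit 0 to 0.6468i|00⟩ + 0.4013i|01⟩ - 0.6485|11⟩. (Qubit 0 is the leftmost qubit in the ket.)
0.6468i|00⟩ - 0.6485|01⟩ + 0.4013i|11⟩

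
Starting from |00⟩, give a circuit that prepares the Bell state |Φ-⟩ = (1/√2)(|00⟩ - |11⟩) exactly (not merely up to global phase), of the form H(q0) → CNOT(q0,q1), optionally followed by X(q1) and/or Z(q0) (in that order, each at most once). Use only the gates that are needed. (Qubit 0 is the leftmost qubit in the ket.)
H(q0) → CNOT(q0,q1) → Z(q0)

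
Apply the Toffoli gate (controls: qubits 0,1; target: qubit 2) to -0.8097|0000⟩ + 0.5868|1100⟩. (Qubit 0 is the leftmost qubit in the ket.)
-0.8097|0000⟩ + 0.5868|1110⟩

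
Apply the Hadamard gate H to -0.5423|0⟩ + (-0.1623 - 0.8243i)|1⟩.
(-0.4982 - 0.5829i)|0⟩ + (-0.2687 + 0.5829i)|1⟩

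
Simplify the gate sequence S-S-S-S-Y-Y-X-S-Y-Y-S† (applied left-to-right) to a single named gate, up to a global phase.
X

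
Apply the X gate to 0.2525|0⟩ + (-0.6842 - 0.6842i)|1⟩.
(-0.6842 - 0.6842i)|0⟩ + 0.2525|1⟩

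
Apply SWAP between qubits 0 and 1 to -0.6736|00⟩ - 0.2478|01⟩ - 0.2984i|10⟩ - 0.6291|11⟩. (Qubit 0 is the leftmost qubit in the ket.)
-0.6736|00⟩ - 0.2984i|01⟩ - 0.2478|10⟩ - 0.6291|11⟩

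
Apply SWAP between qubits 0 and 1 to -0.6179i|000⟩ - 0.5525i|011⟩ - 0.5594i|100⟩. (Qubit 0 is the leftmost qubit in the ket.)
-0.6179i|000⟩ - 0.5594i|010⟩ - 0.5525i|101⟩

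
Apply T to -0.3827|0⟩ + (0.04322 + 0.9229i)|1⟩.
-0.3827|0⟩ + (-0.622 + 0.6832i)|1⟩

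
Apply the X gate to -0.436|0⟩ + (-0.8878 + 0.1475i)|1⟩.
(-0.8878 + 0.1475i)|0⟩ - 0.436|1⟩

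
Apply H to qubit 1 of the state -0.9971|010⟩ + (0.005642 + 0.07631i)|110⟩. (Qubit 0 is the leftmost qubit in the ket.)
-0.7051|000⟩ + 0.7051|010⟩ + (0.003989 + 0.05396i)|100⟩ + (-0.003989 - 0.05396i)|110⟩

H on qubit 1 mixes each pair of kets that differ only in qubit 1: amplitudes (a, b) of (|…0…⟩, |…1…⟩) become ((a + b)/√2, (a − b)/√2). Kets absent from the input have amplitude 0.
(|000⟩, |010⟩): (a, b) = (0, -0.9971) → (-0.7051, 0.7051)
(|100⟩, |110⟩): (a, b) = (0, (0.005642 + 0.07631i)) → ((0.003989 + 0.05396i), (-0.003989 - 0.05396i))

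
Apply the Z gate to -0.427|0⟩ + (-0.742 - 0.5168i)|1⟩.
-0.427|0⟩ + (0.742 + 0.5168i)|1⟩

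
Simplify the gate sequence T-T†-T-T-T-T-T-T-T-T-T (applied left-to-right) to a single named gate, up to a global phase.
T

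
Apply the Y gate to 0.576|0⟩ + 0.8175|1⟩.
-0.8175i|0⟩ + 0.576i|1⟩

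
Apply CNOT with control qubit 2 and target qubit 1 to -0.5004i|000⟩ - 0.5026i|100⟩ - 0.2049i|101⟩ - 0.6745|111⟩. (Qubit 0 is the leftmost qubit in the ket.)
-0.5004i|000⟩ - 0.5026i|100⟩ - 0.6745|101⟩ - 0.2049i|111⟩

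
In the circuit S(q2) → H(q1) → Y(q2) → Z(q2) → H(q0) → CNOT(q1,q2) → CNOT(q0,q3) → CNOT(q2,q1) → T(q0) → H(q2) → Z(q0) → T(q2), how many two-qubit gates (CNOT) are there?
3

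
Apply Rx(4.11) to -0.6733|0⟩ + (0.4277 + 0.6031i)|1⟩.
(0.8472 - 0.3785i)|0⟩ + (-0.1991 + 0.3152i)|1⟩

Rx(4.11) = [[cos(θ/2), −i·sin(θ/2)], [−i·sin(θ/2), cos(θ/2)]]; θ = 4.11, cos(θ/2) ≈ -0.465504, sin(θ/2) ≈ 0.885046.
With a = amp(|0⟩) = -0.6733 and b = amp(|1⟩) = (0.4277 + 0.6031i):
new amp(|0⟩) = (-0.465504)·a + (-0.885046i)·b = (0.8472 - 0.3785i)
new amp(|1⟩) = (-0.885046i)·a + (-0.465504)·b = (-0.1991 + 0.3152i)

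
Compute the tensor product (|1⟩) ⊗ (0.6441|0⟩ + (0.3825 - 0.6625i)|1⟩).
0.6441|10⟩ + (0.3825 - 0.6625i)|11⟩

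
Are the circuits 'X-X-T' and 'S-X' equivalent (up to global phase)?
No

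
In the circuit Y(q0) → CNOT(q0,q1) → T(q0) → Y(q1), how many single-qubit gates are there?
3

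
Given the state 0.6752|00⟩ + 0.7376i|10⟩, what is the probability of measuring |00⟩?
0.4559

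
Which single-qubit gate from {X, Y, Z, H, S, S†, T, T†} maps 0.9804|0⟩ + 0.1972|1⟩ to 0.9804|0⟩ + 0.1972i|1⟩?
S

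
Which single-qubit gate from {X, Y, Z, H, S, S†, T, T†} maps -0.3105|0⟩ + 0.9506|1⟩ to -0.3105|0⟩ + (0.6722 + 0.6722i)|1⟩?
T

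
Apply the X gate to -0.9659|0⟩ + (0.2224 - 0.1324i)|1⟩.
(0.2224 - 0.1324i)|0⟩ - 0.9659|1⟩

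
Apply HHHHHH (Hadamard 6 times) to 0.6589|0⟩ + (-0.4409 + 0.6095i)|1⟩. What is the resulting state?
0.6589|0⟩ + (-0.4409 + 0.6095i)|1⟩

H² = I, so an even number of Hadamards cancels: H^6 = I and the state is unchanged.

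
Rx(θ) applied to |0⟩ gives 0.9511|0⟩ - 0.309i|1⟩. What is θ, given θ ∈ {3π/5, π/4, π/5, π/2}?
π/5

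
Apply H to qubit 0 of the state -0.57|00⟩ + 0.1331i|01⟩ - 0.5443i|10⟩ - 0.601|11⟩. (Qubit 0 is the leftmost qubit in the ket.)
(-0.4031 - 0.3849i)|00⟩ + (-0.425 + 0.09412i)|01⟩ + (-0.4031 + 0.3849i)|10⟩ + (0.425 + 0.09412i)|11⟩

H on qubit 0 mixes each pair of kets that differ only in qubit 0: amplitudes (a, b) of (|…0…⟩, |…1…⟩) become ((a + b)/√2, (a − b)/√2). Kets absent from the input have amplitude 0.
(|00⟩, |10⟩): (a, b) = (-0.57, -0.5443i) → ((-0.4031 - 0.3849i), (-0.4031 + 0.3849i))
(|01⟩, |11⟩): (a, b) = (0.1331i, -0.601) → ((-0.425 + 0.09412i), (0.425 + 0.09412i))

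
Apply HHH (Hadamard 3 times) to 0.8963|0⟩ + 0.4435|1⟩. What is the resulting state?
0.9474|0⟩ + 0.3202|1⟩

H² = I, so H^3 = H: a single Hadamard. With (a, b) = (0.8963, 0.4435), H gives ((a + b)/√2, (a − b)/√2) = (0.9474, 0.3202).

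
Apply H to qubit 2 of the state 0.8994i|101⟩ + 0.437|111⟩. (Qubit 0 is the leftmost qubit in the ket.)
0.636i|100⟩ - 0.636i|101⟩ + 0.309|110⟩ - 0.309|111⟩

H on qubit 2 mixes each pair of kets that differ only in qubit 2: amplitudes (a, b) of (|…0…⟩, |…1…⟩) become ((a + b)/√2, (a − b)/√2). Kets absent from the input have amplitude 0.
(|100⟩, |101⟩): (a, b) = (0, 0.8994i) → (0.636i, -0.636i)
(|110⟩, |111⟩): (a, b) = (0, 0.437) → (0.309, -0.309)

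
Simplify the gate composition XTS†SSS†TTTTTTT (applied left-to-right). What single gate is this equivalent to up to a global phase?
X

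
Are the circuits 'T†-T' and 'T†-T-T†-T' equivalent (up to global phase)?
Yes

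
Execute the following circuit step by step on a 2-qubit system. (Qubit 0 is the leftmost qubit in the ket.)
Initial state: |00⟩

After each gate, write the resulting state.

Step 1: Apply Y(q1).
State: i|01⟩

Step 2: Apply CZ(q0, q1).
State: i|01⟩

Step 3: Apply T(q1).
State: (-1/√2 + (1/√2)i)|01⟩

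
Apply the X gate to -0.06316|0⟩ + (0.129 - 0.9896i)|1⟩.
(0.129 - 0.9896i)|0⟩ - 0.06316|1⟩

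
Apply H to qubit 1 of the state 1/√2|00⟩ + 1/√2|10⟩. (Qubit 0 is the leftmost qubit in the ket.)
1/2|00⟩ + 1/2|01⟩ + 1/2|10⟩ + 1/2|11⟩

H on qubit 1 mixes each pair of kets that differ only in qubit 1: amplitudes (a, b) of (|…0…⟩, |…1…⟩) become ((a + b)/√2, (a − b)/√2). Kets absent from the input have amplitude 0.
(|00⟩, |01⟩): (a, b) = (1/√2, 0) → (1/2, 1/2)
(|10⟩, |11⟩): (a, b) = (1/√2, 0) → (1/2, 1/2)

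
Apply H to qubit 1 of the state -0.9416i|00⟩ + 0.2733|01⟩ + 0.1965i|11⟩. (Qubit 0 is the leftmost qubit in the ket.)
(0.1933 - 0.6658i)|00⟩ + (-0.1933 - 0.6658i)|01⟩ + 0.1389i|10⟩ - 0.1389i|11⟩

H on qubit 1 mixes each pair of kets that differ only in qubit 1: amplitudes (a, b) of (|…0…⟩, |…1…⟩) become ((a + b)/√2, (a − b)/√2). Kets absent from the input have amplitude 0.
(|00⟩, |01⟩): (a, b) = (-0.9416i, 0.2733) → ((0.1933 - 0.6658i), (-0.1933 - 0.6658i))
(|10⟩, |11⟩): (a, b) = (0, 0.1965i) → (0.1389i, -0.1389i)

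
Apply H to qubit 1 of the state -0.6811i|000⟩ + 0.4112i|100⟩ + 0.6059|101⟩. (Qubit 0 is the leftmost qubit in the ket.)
-0.4816i|000⟩ - 0.4816i|010⟩ + 0.2908i|100⟩ + 0.4284|101⟩ + 0.2908i|110⟩ + 0.4284|111⟩

H on qubit 1 mixes each pair of kets that differ only in qubit 1: amplitudes (a, b) of (|…0…⟩, |…1…⟩) become ((a + b)/√2, (a − b)/√2). Kets absent from the input have amplitude 0.
(|000⟩, |010⟩): (a, b) = (-0.6811i, 0) → (-0.4816i, -0.4816i)
(|100⟩, |110⟩): (a, b) = (0.4112i, 0) → (0.2908i, 0.2908i)
(|101⟩, |111⟩): (a, b) = (0.6059, 0) → (0.4284, 0.4284)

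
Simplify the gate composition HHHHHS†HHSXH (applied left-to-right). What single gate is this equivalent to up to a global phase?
Z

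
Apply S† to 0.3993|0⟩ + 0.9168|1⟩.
0.3993|0⟩ - 0.9168i|1⟩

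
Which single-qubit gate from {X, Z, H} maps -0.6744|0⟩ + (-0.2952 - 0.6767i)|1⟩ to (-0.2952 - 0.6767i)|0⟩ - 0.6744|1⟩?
X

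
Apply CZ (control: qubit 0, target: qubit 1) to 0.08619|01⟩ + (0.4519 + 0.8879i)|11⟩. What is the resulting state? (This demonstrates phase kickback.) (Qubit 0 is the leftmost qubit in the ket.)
0.08619|01⟩ + (-0.4519 - 0.8879i)|11⟩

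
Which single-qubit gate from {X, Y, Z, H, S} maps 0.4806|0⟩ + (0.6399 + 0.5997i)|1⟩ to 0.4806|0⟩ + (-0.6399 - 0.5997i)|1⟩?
Z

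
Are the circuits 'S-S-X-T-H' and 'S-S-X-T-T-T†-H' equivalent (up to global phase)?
Yes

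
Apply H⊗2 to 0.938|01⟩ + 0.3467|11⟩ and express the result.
0.6424|00⟩ - 0.6424|01⟩ + 0.2957|10⟩ - 0.2957|11⟩

H⊗2 gives amp(|y⟩) = (1/2) Σ_x (−1)^(x·y) amp(|x⟩), where x·y is the number of positions in which both x and y have a 1.
|00⟩: (0.938 + 0.3467)/2 = 0.6424
|01⟩: (-0.938 - 0.3467)/2 = -0.6424
|10⟩: (0.938 - 0.3467)/2 = 0.2957
|11⟩: (-0.938 + 0.3467)/2 = -0.2957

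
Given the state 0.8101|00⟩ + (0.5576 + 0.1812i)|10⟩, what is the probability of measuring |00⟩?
0.6563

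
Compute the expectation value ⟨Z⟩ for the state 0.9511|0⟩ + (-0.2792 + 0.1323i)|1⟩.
0.8091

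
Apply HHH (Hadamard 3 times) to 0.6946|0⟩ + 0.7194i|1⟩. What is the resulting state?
(0.4912 + 0.5087i)|0⟩ + (0.4912 - 0.5087i)|1⟩

H² = I, so H^3 = H: a single Hadamard. With (a, b) = (0.6946, 0.7194i), H gives ((a + b)/√2, (a − b)/√2) = ((0.4912 + 0.5087i), (0.4912 - 0.5087i)).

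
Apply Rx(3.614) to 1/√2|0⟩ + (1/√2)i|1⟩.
0.522|0⟩ - 0.8529i|1⟩

Rx(3.614) = [[cos(θ/2), −i·sin(θ/2)], [−i·sin(θ/2), cos(θ/2)]]; θ = 3.614, cos(θ/2) ≈ -0.234013, sin(θ/2) ≈ 0.972233.
With a = amp(|0⟩) = 1/√2 and b = amp(|1⟩) = (1/√2)i:
new amp(|0⟩) = (-0.234013)·a + (-0.972233i)·b = 0.522
new amp(|1⟩) = (-0.972233i)·a + (-0.234013)·b = -0.8529i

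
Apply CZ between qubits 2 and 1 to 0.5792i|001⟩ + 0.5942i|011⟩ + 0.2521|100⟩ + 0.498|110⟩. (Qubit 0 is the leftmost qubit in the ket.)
0.5792i|001⟩ - 0.5942i|011⟩ + 0.2521|100⟩ + 0.498|110⟩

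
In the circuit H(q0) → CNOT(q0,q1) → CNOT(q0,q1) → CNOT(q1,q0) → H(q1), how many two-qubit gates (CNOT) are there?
3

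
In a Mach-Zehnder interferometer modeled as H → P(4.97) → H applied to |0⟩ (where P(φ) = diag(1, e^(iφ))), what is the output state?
(0.6274 - 0.4835i)|0⟩ + (0.3726 + 0.4835i)|1⟩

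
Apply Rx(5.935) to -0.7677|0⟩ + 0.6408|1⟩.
(0.7561 - 0.111i)|0⟩ + (-0.6311 + 0.133i)|1⟩

Rx(5.935) = [[cos(θ/2), −i·sin(θ/2)], [−i·sin(θ/2), cos(θ/2)]]; θ = 5.935, cos(θ/2) ≈ -0.984884, sin(θ/2) ≈ 0.173215.
With a = amp(|0⟩) = -0.7677 and b = amp(|1⟩) = 0.6408:
new amp(|0⟩) = (-0.984884)·a + (-0.173215i)·b = (0.7561 - 0.111i)
new amp(|1⟩) = (-0.173215i)·a + (-0.984884)·b = (-0.6311 + 0.133i)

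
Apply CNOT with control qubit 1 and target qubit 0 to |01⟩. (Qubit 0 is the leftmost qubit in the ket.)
|11⟩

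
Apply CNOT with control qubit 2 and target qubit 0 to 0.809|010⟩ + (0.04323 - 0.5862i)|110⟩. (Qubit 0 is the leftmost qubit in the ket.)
0.809|010⟩ + (0.04323 - 0.5862i)|110⟩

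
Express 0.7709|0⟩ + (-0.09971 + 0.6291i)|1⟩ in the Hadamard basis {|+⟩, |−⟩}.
(0.4746 + 0.4448i)|+⟩ + (0.6156 - 0.4448i)|−⟩

With |ψ⟩ = α|0⟩ + β|1⟩, the Hadamard-basis coefficients are ⟨+|ψ⟩ = (α + β)/√2 and ⟨−|ψ⟩ = (α − β)/√2.
Here α = 0.7709, β = (-0.09971 + 0.6291i): (α + β)/√2 = (0.4746 + 0.4448i), (α − β)/√2 = (0.6156 - 0.4448i).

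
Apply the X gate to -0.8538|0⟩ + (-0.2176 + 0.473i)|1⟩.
(-0.2176 + 0.473i)|0⟩ - 0.8538|1⟩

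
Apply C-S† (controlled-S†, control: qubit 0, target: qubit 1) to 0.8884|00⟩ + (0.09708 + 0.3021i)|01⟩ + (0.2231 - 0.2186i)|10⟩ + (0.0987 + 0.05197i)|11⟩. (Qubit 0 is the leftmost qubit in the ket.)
0.8884|00⟩ + (0.09708 + 0.3021i)|01⟩ + (0.2231 - 0.2186i)|10⟩ + (0.05197 - 0.0987i)|11⟩

C-S† leaves the control-|0⟩ kets |00⟩, |01⟩ unchanged and applies S† to qubit 1 on the control-|1⟩ pair (|10⟩, |11⟩).
S† = [[1, 0], [0, -i]].
With a = amp(|10⟩) = (0.2231 - 0.2186i) and b = amp(|11⟩) = (0.0987 + 0.05197i):
new amp(|10⟩) = (1)·a = (0.2231 - 0.2186i)
new amp(|11⟩) = (-i)·b = (0.05197 - 0.0987i)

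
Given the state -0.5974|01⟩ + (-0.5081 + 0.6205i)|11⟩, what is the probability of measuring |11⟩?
0.6432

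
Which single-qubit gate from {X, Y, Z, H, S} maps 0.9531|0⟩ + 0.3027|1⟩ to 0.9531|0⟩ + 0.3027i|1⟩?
S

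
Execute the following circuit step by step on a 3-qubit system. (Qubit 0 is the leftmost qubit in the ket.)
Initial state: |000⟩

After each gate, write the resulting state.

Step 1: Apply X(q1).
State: |010⟩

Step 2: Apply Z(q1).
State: -|010⟩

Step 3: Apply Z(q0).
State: -|010⟩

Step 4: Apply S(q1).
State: -i|010⟩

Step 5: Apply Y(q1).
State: -|000⟩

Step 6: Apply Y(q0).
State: -i|100⟩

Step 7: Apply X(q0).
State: -i|000⟩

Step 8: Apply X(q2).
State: -i|001⟩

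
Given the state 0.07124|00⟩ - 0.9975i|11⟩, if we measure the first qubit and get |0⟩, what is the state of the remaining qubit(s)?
|0⟩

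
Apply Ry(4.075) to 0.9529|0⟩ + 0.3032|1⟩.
-0.6995|0⟩ + 0.7146|1⟩

Ry(4.075) = [[cos(θ/2), −sin(θ/2)], [sin(θ/2), cos(θ/2)]]; θ = 4.075, cos(θ/2) ≈ -0.449945, sin(θ/2) ≈ 0.893056.
With a = amp(|0⟩) = 0.9529 and b = amp(|1⟩) = 0.3032:
new amp(|0⟩) = (-0.449945)·a + (-0.893056)·b = -0.6995
new amp(|1⟩) = (0.893056)·a + (-0.449945)·b = 0.7146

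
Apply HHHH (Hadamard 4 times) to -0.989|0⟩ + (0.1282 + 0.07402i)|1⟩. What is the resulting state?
-0.989|0⟩ + (0.1282 + 0.07402i)|1⟩

H² = I, so an even number of Hadamards cancels: H^4 = I and the state is unchanged.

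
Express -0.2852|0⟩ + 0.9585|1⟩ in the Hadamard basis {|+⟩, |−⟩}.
0.4761|+⟩ - 0.8794|−⟩

With |ψ⟩ = α|0⟩ + β|1⟩, the Hadamard-basis coefficients are ⟨+|ψ⟩ = (α + β)/√2 and ⟨−|ψ⟩ = (α − β)/√2.
Here α = -0.2852, β = 0.9585: (α + β)/√2 = 0.4761, (α − β)/√2 = -0.8794.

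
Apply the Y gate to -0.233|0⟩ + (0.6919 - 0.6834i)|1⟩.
(-0.6834 - 0.6919i)|0⟩ - 0.233i|1⟩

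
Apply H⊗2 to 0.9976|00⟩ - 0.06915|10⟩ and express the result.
0.4642|00⟩ + 0.4642|01⟩ + 0.5334|10⟩ + 0.5334|11⟩

H⊗2 gives amp(|y⟩) = (1/2) Σ_x (−1)^(x·y) amp(|x⟩), where x·y is the number of positions in which both x and y have a 1.
|00⟩: (0.9976 - 0.06915)/2 = 0.4642
|01⟩: (0.9976 - 0.06915)/2 = 0.4642
|10⟩: (0.9976 + 0.06915)/2 = 0.5334
|11⟩: (0.9976 + 0.06915)/2 = 0.5334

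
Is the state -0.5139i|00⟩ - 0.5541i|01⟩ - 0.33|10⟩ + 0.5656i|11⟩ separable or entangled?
Entangled

Writing the state as a|00⟩ + b|01⟩ + c|10⟩ + d|11⟩, it is a product state iff ad − bc = 0.
Here (a, b, c, d) = (-0.5139i, -0.5541i, -0.33, 0.5656i): ad − bc = (-0.5139i)(0.5656i) − (-0.5541i)(-0.33) = (0.2907 - 0.1829i) ≠ 0, so the state is entangled.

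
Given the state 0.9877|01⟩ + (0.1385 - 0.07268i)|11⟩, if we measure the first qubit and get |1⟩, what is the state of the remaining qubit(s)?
(0.8855 - 0.4647i)|1⟩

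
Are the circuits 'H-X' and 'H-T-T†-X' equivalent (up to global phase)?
Yes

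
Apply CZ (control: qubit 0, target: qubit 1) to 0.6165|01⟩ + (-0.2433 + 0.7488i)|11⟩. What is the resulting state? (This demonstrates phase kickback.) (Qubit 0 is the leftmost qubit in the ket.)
0.6165|01⟩ + (0.2433 - 0.7488i)|11⟩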